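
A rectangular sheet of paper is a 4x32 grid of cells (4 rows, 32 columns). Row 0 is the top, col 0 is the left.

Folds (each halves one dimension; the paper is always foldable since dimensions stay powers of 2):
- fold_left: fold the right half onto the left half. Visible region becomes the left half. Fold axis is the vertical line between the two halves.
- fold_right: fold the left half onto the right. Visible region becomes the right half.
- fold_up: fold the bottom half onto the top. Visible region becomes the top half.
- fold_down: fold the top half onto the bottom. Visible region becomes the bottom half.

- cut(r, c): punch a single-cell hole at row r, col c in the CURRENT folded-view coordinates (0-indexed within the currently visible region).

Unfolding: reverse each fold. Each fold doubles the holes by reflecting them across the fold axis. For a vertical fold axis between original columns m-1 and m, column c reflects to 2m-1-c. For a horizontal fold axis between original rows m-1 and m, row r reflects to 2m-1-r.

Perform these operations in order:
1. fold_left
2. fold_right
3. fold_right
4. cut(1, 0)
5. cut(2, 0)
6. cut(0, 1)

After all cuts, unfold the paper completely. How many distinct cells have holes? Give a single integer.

Op 1 fold_left: fold axis v@16; visible region now rows[0,4) x cols[0,16) = 4x16
Op 2 fold_right: fold axis v@8; visible region now rows[0,4) x cols[8,16) = 4x8
Op 3 fold_right: fold axis v@12; visible region now rows[0,4) x cols[12,16) = 4x4
Op 4 cut(1, 0): punch at orig (1,12); cuts so far [(1, 12)]; region rows[0,4) x cols[12,16) = 4x4
Op 5 cut(2, 0): punch at orig (2,12); cuts so far [(1, 12), (2, 12)]; region rows[0,4) x cols[12,16) = 4x4
Op 6 cut(0, 1): punch at orig (0,13); cuts so far [(0, 13), (1, 12), (2, 12)]; region rows[0,4) x cols[12,16) = 4x4
Unfold 1 (reflect across v@12): 6 holes -> [(0, 10), (0, 13), (1, 11), (1, 12), (2, 11), (2, 12)]
Unfold 2 (reflect across v@8): 12 holes -> [(0, 2), (0, 5), (0, 10), (0, 13), (1, 3), (1, 4), (1, 11), (1, 12), (2, 3), (2, 4), (2, 11), (2, 12)]
Unfold 3 (reflect across v@16): 24 holes -> [(0, 2), (0, 5), (0, 10), (0, 13), (0, 18), (0, 21), (0, 26), (0, 29), (1, 3), (1, 4), (1, 11), (1, 12), (1, 19), (1, 20), (1, 27), (1, 28), (2, 3), (2, 4), (2, 11), (2, 12), (2, 19), (2, 20), (2, 27), (2, 28)]

Answer: 24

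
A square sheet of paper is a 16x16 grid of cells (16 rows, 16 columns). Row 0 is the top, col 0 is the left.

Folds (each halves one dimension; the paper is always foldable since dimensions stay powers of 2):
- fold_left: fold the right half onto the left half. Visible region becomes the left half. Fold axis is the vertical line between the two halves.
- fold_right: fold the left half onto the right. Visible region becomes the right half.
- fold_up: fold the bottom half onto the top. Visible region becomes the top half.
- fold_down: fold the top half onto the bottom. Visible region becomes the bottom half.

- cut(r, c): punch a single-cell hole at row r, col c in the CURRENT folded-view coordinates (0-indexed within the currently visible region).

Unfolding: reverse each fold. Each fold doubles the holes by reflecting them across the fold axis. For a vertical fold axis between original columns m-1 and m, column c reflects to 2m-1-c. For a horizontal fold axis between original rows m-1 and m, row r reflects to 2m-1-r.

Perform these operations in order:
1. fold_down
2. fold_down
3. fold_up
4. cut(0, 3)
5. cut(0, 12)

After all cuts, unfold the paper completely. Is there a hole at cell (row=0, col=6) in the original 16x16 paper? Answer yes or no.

Answer: no

Derivation:
Op 1 fold_down: fold axis h@8; visible region now rows[8,16) x cols[0,16) = 8x16
Op 2 fold_down: fold axis h@12; visible region now rows[12,16) x cols[0,16) = 4x16
Op 3 fold_up: fold axis h@14; visible region now rows[12,14) x cols[0,16) = 2x16
Op 4 cut(0, 3): punch at orig (12,3); cuts so far [(12, 3)]; region rows[12,14) x cols[0,16) = 2x16
Op 5 cut(0, 12): punch at orig (12,12); cuts so far [(12, 3), (12, 12)]; region rows[12,14) x cols[0,16) = 2x16
Unfold 1 (reflect across h@14): 4 holes -> [(12, 3), (12, 12), (15, 3), (15, 12)]
Unfold 2 (reflect across h@12): 8 holes -> [(8, 3), (8, 12), (11, 3), (11, 12), (12, 3), (12, 12), (15, 3), (15, 12)]
Unfold 3 (reflect across h@8): 16 holes -> [(0, 3), (0, 12), (3, 3), (3, 12), (4, 3), (4, 12), (7, 3), (7, 12), (8, 3), (8, 12), (11, 3), (11, 12), (12, 3), (12, 12), (15, 3), (15, 12)]
Holes: [(0, 3), (0, 12), (3, 3), (3, 12), (4, 3), (4, 12), (7, 3), (7, 12), (8, 3), (8, 12), (11, 3), (11, 12), (12, 3), (12, 12), (15, 3), (15, 12)]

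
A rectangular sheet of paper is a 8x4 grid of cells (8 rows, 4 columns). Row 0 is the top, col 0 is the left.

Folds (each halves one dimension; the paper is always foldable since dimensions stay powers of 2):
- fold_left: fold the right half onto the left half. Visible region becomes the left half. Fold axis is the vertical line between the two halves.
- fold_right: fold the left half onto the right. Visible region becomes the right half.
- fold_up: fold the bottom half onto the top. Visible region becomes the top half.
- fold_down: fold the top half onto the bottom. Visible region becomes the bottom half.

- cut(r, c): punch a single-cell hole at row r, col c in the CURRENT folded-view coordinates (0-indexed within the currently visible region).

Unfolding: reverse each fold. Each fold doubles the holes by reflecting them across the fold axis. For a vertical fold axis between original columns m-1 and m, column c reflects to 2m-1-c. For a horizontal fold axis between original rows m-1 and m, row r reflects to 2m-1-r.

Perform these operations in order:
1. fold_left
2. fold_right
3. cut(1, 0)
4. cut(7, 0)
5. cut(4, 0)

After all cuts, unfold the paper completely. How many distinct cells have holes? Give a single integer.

Op 1 fold_left: fold axis v@2; visible region now rows[0,8) x cols[0,2) = 8x2
Op 2 fold_right: fold axis v@1; visible region now rows[0,8) x cols[1,2) = 8x1
Op 3 cut(1, 0): punch at orig (1,1); cuts so far [(1, 1)]; region rows[0,8) x cols[1,2) = 8x1
Op 4 cut(7, 0): punch at orig (7,1); cuts so far [(1, 1), (7, 1)]; region rows[0,8) x cols[1,2) = 8x1
Op 5 cut(4, 0): punch at orig (4,1); cuts so far [(1, 1), (4, 1), (7, 1)]; region rows[0,8) x cols[1,2) = 8x1
Unfold 1 (reflect across v@1): 6 holes -> [(1, 0), (1, 1), (4, 0), (4, 1), (7, 0), (7, 1)]
Unfold 2 (reflect across v@2): 12 holes -> [(1, 0), (1, 1), (1, 2), (1, 3), (4, 0), (4, 1), (4, 2), (4, 3), (7, 0), (7, 1), (7, 2), (7, 3)]

Answer: 12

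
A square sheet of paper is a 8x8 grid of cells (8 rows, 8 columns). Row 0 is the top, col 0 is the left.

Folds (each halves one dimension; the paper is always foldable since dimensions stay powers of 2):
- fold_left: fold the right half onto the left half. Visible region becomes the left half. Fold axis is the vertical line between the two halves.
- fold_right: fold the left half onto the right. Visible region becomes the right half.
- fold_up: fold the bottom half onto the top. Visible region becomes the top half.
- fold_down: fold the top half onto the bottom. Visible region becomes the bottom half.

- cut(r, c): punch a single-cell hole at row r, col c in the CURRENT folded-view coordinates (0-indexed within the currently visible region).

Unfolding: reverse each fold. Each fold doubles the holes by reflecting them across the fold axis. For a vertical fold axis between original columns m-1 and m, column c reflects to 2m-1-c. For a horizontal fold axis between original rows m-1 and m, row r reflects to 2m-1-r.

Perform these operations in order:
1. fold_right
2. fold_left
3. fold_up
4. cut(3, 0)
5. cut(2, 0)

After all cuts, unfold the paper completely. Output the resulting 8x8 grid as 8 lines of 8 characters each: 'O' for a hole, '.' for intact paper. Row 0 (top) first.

Op 1 fold_right: fold axis v@4; visible region now rows[0,8) x cols[4,8) = 8x4
Op 2 fold_left: fold axis v@6; visible region now rows[0,8) x cols[4,6) = 8x2
Op 3 fold_up: fold axis h@4; visible region now rows[0,4) x cols[4,6) = 4x2
Op 4 cut(3, 0): punch at orig (3,4); cuts so far [(3, 4)]; region rows[0,4) x cols[4,6) = 4x2
Op 5 cut(2, 0): punch at orig (2,4); cuts so far [(2, 4), (3, 4)]; region rows[0,4) x cols[4,6) = 4x2
Unfold 1 (reflect across h@4): 4 holes -> [(2, 4), (3, 4), (4, 4), (5, 4)]
Unfold 2 (reflect across v@6): 8 holes -> [(2, 4), (2, 7), (3, 4), (3, 7), (4, 4), (4, 7), (5, 4), (5, 7)]
Unfold 3 (reflect across v@4): 16 holes -> [(2, 0), (2, 3), (2, 4), (2, 7), (3, 0), (3, 3), (3, 4), (3, 7), (4, 0), (4, 3), (4, 4), (4, 7), (5, 0), (5, 3), (5, 4), (5, 7)]

Answer: ........
........
O..OO..O
O..OO..O
O..OO..O
O..OO..O
........
........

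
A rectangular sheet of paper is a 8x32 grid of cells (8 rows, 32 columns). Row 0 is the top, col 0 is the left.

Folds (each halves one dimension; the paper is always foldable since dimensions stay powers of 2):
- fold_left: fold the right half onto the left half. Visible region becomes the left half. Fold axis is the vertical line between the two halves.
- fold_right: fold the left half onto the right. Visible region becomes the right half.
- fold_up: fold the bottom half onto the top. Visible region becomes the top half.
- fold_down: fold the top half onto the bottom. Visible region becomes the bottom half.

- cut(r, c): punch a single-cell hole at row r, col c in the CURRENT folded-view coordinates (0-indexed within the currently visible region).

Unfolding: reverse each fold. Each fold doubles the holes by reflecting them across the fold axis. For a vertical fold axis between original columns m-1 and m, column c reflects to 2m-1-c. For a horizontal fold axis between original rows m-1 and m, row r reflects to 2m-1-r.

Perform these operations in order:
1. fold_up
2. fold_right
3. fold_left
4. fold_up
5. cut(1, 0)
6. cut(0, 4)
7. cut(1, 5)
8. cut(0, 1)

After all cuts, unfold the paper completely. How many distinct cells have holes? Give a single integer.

Answer: 64

Derivation:
Op 1 fold_up: fold axis h@4; visible region now rows[0,4) x cols[0,32) = 4x32
Op 2 fold_right: fold axis v@16; visible region now rows[0,4) x cols[16,32) = 4x16
Op 3 fold_left: fold axis v@24; visible region now rows[0,4) x cols[16,24) = 4x8
Op 4 fold_up: fold axis h@2; visible region now rows[0,2) x cols[16,24) = 2x8
Op 5 cut(1, 0): punch at orig (1,16); cuts so far [(1, 16)]; region rows[0,2) x cols[16,24) = 2x8
Op 6 cut(0, 4): punch at orig (0,20); cuts so far [(0, 20), (1, 16)]; region rows[0,2) x cols[16,24) = 2x8
Op 7 cut(1, 5): punch at orig (1,21); cuts so far [(0, 20), (1, 16), (1, 21)]; region rows[0,2) x cols[16,24) = 2x8
Op 8 cut(0, 1): punch at orig (0,17); cuts so far [(0, 17), (0, 20), (1, 16), (1, 21)]; region rows[0,2) x cols[16,24) = 2x8
Unfold 1 (reflect across h@2): 8 holes -> [(0, 17), (0, 20), (1, 16), (1, 21), (2, 16), (2, 21), (3, 17), (3, 20)]
Unfold 2 (reflect across v@24): 16 holes -> [(0, 17), (0, 20), (0, 27), (0, 30), (1, 16), (1, 21), (1, 26), (1, 31), (2, 16), (2, 21), (2, 26), (2, 31), (3, 17), (3, 20), (3, 27), (3, 30)]
Unfold 3 (reflect across v@16): 32 holes -> [(0, 1), (0, 4), (0, 11), (0, 14), (0, 17), (0, 20), (0, 27), (0, 30), (1, 0), (1, 5), (1, 10), (1, 15), (1, 16), (1, 21), (1, 26), (1, 31), (2, 0), (2, 5), (2, 10), (2, 15), (2, 16), (2, 21), (2, 26), (2, 31), (3, 1), (3, 4), (3, 11), (3, 14), (3, 17), (3, 20), (3, 27), (3, 30)]
Unfold 4 (reflect across h@4): 64 holes -> [(0, 1), (0, 4), (0, 11), (0, 14), (0, 17), (0, 20), (0, 27), (0, 30), (1, 0), (1, 5), (1, 10), (1, 15), (1, 16), (1, 21), (1, 26), (1, 31), (2, 0), (2, 5), (2, 10), (2, 15), (2, 16), (2, 21), (2, 26), (2, 31), (3, 1), (3, 4), (3, 11), (3, 14), (3, 17), (3, 20), (3, 27), (3, 30), (4, 1), (4, 4), (4, 11), (4, 14), (4, 17), (4, 20), (4, 27), (4, 30), (5, 0), (5, 5), (5, 10), (5, 15), (5, 16), (5, 21), (5, 26), (5, 31), (6, 0), (6, 5), (6, 10), (6, 15), (6, 16), (6, 21), (6, 26), (6, 31), (7, 1), (7, 4), (7, 11), (7, 14), (7, 17), (7, 20), (7, 27), (7, 30)]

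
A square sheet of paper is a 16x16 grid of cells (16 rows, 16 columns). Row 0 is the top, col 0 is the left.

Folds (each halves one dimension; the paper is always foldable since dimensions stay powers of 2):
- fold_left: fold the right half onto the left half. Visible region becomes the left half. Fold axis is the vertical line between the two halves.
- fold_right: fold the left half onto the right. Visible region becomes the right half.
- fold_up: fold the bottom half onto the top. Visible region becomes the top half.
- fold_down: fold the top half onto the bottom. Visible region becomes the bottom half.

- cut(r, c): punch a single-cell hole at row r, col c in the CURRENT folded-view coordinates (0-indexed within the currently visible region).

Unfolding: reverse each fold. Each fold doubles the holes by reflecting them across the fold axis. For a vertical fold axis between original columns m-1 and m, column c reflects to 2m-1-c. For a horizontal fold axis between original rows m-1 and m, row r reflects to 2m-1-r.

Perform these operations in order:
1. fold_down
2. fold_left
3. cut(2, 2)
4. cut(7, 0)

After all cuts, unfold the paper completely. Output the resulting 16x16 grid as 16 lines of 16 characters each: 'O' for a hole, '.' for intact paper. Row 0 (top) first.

Op 1 fold_down: fold axis h@8; visible region now rows[8,16) x cols[0,16) = 8x16
Op 2 fold_left: fold axis v@8; visible region now rows[8,16) x cols[0,8) = 8x8
Op 3 cut(2, 2): punch at orig (10,2); cuts so far [(10, 2)]; region rows[8,16) x cols[0,8) = 8x8
Op 4 cut(7, 0): punch at orig (15,0); cuts so far [(10, 2), (15, 0)]; region rows[8,16) x cols[0,8) = 8x8
Unfold 1 (reflect across v@8): 4 holes -> [(10, 2), (10, 13), (15, 0), (15, 15)]
Unfold 2 (reflect across h@8): 8 holes -> [(0, 0), (0, 15), (5, 2), (5, 13), (10, 2), (10, 13), (15, 0), (15, 15)]

Answer: O..............O
................
................
................
................
..O..........O..
................
................
................
................
..O..........O..
................
................
................
................
O..............O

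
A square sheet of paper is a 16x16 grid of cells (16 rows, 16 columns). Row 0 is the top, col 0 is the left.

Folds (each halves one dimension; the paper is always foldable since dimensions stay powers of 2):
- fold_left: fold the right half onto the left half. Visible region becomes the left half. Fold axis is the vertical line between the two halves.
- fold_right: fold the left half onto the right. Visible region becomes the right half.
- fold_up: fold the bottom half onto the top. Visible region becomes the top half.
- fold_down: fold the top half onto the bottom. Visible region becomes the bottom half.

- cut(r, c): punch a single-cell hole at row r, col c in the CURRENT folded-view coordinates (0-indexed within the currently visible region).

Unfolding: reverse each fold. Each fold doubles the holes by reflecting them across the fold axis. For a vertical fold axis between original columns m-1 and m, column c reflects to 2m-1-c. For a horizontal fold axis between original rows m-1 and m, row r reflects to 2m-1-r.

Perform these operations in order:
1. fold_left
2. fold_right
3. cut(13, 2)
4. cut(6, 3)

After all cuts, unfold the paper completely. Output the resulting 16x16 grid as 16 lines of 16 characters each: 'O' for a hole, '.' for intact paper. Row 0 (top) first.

Op 1 fold_left: fold axis v@8; visible region now rows[0,16) x cols[0,8) = 16x8
Op 2 fold_right: fold axis v@4; visible region now rows[0,16) x cols[4,8) = 16x4
Op 3 cut(13, 2): punch at orig (13,6); cuts so far [(13, 6)]; region rows[0,16) x cols[4,8) = 16x4
Op 4 cut(6, 3): punch at orig (6,7); cuts so far [(6, 7), (13, 6)]; region rows[0,16) x cols[4,8) = 16x4
Unfold 1 (reflect across v@4): 4 holes -> [(6, 0), (6, 7), (13, 1), (13, 6)]
Unfold 2 (reflect across v@8): 8 holes -> [(6, 0), (6, 7), (6, 8), (6, 15), (13, 1), (13, 6), (13, 9), (13, 14)]

Answer: ................
................
................
................
................
................
O......OO......O
................
................
................
................
................
................
.O....O..O....O.
................
................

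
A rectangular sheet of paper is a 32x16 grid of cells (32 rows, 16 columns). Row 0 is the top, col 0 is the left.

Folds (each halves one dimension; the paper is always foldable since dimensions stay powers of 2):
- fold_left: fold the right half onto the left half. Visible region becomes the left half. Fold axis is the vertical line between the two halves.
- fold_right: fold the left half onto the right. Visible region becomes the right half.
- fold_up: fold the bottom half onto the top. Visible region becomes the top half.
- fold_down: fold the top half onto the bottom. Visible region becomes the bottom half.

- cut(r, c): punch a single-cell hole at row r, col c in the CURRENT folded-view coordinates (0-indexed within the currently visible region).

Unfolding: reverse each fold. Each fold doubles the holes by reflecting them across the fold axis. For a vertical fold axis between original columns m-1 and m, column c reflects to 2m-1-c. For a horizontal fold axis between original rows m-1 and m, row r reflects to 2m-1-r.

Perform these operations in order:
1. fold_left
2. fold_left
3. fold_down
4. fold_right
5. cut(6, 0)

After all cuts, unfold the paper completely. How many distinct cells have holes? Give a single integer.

Op 1 fold_left: fold axis v@8; visible region now rows[0,32) x cols[0,8) = 32x8
Op 2 fold_left: fold axis v@4; visible region now rows[0,32) x cols[0,4) = 32x4
Op 3 fold_down: fold axis h@16; visible region now rows[16,32) x cols[0,4) = 16x4
Op 4 fold_right: fold axis v@2; visible region now rows[16,32) x cols[2,4) = 16x2
Op 5 cut(6, 0): punch at orig (22,2); cuts so far [(22, 2)]; region rows[16,32) x cols[2,4) = 16x2
Unfold 1 (reflect across v@2): 2 holes -> [(22, 1), (22, 2)]
Unfold 2 (reflect across h@16): 4 holes -> [(9, 1), (9, 2), (22, 1), (22, 2)]
Unfold 3 (reflect across v@4): 8 holes -> [(9, 1), (9, 2), (9, 5), (9, 6), (22, 1), (22, 2), (22, 5), (22, 6)]
Unfold 4 (reflect across v@8): 16 holes -> [(9, 1), (9, 2), (9, 5), (9, 6), (9, 9), (9, 10), (9, 13), (9, 14), (22, 1), (22, 2), (22, 5), (22, 6), (22, 9), (22, 10), (22, 13), (22, 14)]

Answer: 16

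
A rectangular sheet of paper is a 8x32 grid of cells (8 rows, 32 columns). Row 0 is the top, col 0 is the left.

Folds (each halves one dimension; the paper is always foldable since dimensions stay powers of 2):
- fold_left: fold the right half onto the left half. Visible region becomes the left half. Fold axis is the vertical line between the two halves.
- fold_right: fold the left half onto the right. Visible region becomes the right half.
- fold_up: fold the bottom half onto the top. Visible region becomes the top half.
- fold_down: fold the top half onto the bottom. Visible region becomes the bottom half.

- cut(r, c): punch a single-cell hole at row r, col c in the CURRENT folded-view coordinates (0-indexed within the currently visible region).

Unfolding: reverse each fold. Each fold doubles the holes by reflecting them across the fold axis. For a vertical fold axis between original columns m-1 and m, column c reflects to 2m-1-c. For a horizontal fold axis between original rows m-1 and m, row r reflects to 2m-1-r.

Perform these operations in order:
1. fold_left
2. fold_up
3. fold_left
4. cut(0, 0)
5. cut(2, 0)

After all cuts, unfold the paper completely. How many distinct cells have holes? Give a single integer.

Answer: 16

Derivation:
Op 1 fold_left: fold axis v@16; visible region now rows[0,8) x cols[0,16) = 8x16
Op 2 fold_up: fold axis h@4; visible region now rows[0,4) x cols[0,16) = 4x16
Op 3 fold_left: fold axis v@8; visible region now rows[0,4) x cols[0,8) = 4x8
Op 4 cut(0, 0): punch at orig (0,0); cuts so far [(0, 0)]; region rows[0,4) x cols[0,8) = 4x8
Op 5 cut(2, 0): punch at orig (2,0); cuts so far [(0, 0), (2, 0)]; region rows[0,4) x cols[0,8) = 4x8
Unfold 1 (reflect across v@8): 4 holes -> [(0, 0), (0, 15), (2, 0), (2, 15)]
Unfold 2 (reflect across h@4): 8 holes -> [(0, 0), (0, 15), (2, 0), (2, 15), (5, 0), (5, 15), (7, 0), (7, 15)]
Unfold 3 (reflect across v@16): 16 holes -> [(0, 0), (0, 15), (0, 16), (0, 31), (2, 0), (2, 15), (2, 16), (2, 31), (5, 0), (5, 15), (5, 16), (5, 31), (7, 0), (7, 15), (7, 16), (7, 31)]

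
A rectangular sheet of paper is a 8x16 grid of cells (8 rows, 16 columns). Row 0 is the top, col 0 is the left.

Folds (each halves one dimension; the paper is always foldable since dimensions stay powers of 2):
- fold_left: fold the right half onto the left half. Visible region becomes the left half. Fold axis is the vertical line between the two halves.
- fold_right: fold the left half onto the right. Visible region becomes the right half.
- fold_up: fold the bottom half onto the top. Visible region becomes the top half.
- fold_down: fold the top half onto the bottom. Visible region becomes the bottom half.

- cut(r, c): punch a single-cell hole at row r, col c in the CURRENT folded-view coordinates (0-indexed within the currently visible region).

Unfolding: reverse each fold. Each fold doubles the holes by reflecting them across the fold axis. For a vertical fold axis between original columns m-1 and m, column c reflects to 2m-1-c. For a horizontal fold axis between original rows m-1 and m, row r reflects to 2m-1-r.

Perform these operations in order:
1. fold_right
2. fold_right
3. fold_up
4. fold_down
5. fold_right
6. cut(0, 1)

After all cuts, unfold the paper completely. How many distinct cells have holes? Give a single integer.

Op 1 fold_right: fold axis v@8; visible region now rows[0,8) x cols[8,16) = 8x8
Op 2 fold_right: fold axis v@12; visible region now rows[0,8) x cols[12,16) = 8x4
Op 3 fold_up: fold axis h@4; visible region now rows[0,4) x cols[12,16) = 4x4
Op 4 fold_down: fold axis h@2; visible region now rows[2,4) x cols[12,16) = 2x4
Op 5 fold_right: fold axis v@14; visible region now rows[2,4) x cols[14,16) = 2x2
Op 6 cut(0, 1): punch at orig (2,15); cuts so far [(2, 15)]; region rows[2,4) x cols[14,16) = 2x2
Unfold 1 (reflect across v@14): 2 holes -> [(2, 12), (2, 15)]
Unfold 2 (reflect across h@2): 4 holes -> [(1, 12), (1, 15), (2, 12), (2, 15)]
Unfold 3 (reflect across h@4): 8 holes -> [(1, 12), (1, 15), (2, 12), (2, 15), (5, 12), (5, 15), (6, 12), (6, 15)]
Unfold 4 (reflect across v@12): 16 holes -> [(1, 8), (1, 11), (1, 12), (1, 15), (2, 8), (2, 11), (2, 12), (2, 15), (5, 8), (5, 11), (5, 12), (5, 15), (6, 8), (6, 11), (6, 12), (6, 15)]
Unfold 5 (reflect across v@8): 32 holes -> [(1, 0), (1, 3), (1, 4), (1, 7), (1, 8), (1, 11), (1, 12), (1, 15), (2, 0), (2, 3), (2, 4), (2, 7), (2, 8), (2, 11), (2, 12), (2, 15), (5, 0), (5, 3), (5, 4), (5, 7), (5, 8), (5, 11), (5, 12), (5, 15), (6, 0), (6, 3), (6, 4), (6, 7), (6, 8), (6, 11), (6, 12), (6, 15)]

Answer: 32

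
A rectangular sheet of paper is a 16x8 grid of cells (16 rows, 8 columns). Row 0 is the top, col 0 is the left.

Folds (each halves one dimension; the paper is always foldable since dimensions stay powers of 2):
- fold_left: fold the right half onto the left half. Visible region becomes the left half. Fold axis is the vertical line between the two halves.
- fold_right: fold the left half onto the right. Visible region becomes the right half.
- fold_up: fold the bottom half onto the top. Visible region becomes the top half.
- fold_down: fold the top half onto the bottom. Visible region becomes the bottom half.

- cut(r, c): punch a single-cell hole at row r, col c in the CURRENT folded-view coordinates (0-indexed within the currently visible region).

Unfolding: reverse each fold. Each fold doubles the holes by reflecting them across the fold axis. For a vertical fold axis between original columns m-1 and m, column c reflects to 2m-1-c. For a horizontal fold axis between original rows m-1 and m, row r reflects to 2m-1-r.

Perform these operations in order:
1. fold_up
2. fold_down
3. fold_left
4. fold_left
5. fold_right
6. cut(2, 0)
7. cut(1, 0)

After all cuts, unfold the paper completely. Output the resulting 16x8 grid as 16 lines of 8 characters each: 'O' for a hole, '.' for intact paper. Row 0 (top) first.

Op 1 fold_up: fold axis h@8; visible region now rows[0,8) x cols[0,8) = 8x8
Op 2 fold_down: fold axis h@4; visible region now rows[4,8) x cols[0,8) = 4x8
Op 3 fold_left: fold axis v@4; visible region now rows[4,8) x cols[0,4) = 4x4
Op 4 fold_left: fold axis v@2; visible region now rows[4,8) x cols[0,2) = 4x2
Op 5 fold_right: fold axis v@1; visible region now rows[4,8) x cols[1,2) = 4x1
Op 6 cut(2, 0): punch at orig (6,1); cuts so far [(6, 1)]; region rows[4,8) x cols[1,2) = 4x1
Op 7 cut(1, 0): punch at orig (5,1); cuts so far [(5, 1), (6, 1)]; region rows[4,8) x cols[1,2) = 4x1
Unfold 1 (reflect across v@1): 4 holes -> [(5, 0), (5, 1), (6, 0), (6, 1)]
Unfold 2 (reflect across v@2): 8 holes -> [(5, 0), (5, 1), (5, 2), (5, 3), (6, 0), (6, 1), (6, 2), (6, 3)]
Unfold 3 (reflect across v@4): 16 holes -> [(5, 0), (5, 1), (5, 2), (5, 3), (5, 4), (5, 5), (5, 6), (5, 7), (6, 0), (6, 1), (6, 2), (6, 3), (6, 4), (6, 5), (6, 6), (6, 7)]
Unfold 4 (reflect across h@4): 32 holes -> [(1, 0), (1, 1), (1, 2), (1, 3), (1, 4), (1, 5), (1, 6), (1, 7), (2, 0), (2, 1), (2, 2), (2, 3), (2, 4), (2, 5), (2, 6), (2, 7), (5, 0), (5, 1), (5, 2), (5, 3), (5, 4), (5, 5), (5, 6), (5, 7), (6, 0), (6, 1), (6, 2), (6, 3), (6, 4), (6, 5), (6, 6), (6, 7)]
Unfold 5 (reflect across h@8): 64 holes -> [(1, 0), (1, 1), (1, 2), (1, 3), (1, 4), (1, 5), (1, 6), (1, 7), (2, 0), (2, 1), (2, 2), (2, 3), (2, 4), (2, 5), (2, 6), (2, 7), (5, 0), (5, 1), (5, 2), (5, 3), (5, 4), (5, 5), (5, 6), (5, 7), (6, 0), (6, 1), (6, 2), (6, 3), (6, 4), (6, 5), (6, 6), (6, 7), (9, 0), (9, 1), (9, 2), (9, 3), (9, 4), (9, 5), (9, 6), (9, 7), (10, 0), (10, 1), (10, 2), (10, 3), (10, 4), (10, 5), (10, 6), (10, 7), (13, 0), (13, 1), (13, 2), (13, 3), (13, 4), (13, 5), (13, 6), (13, 7), (14, 0), (14, 1), (14, 2), (14, 3), (14, 4), (14, 5), (14, 6), (14, 7)]

Answer: ........
OOOOOOOO
OOOOOOOO
........
........
OOOOOOOO
OOOOOOOO
........
........
OOOOOOOO
OOOOOOOO
........
........
OOOOOOOO
OOOOOOOO
........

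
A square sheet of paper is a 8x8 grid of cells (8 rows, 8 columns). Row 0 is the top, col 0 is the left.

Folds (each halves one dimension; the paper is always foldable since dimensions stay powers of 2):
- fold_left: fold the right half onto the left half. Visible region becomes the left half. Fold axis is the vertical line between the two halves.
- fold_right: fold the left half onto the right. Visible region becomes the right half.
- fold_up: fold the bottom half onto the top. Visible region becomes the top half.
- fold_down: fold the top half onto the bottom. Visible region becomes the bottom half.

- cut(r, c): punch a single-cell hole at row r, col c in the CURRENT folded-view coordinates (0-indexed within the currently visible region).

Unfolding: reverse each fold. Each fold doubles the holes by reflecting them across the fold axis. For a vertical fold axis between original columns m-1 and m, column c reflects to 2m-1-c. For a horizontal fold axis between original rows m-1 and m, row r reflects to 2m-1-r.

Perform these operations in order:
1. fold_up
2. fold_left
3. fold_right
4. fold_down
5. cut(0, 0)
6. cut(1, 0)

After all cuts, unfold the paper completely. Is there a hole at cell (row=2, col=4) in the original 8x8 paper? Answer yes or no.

Op 1 fold_up: fold axis h@4; visible region now rows[0,4) x cols[0,8) = 4x8
Op 2 fold_left: fold axis v@4; visible region now rows[0,4) x cols[0,4) = 4x4
Op 3 fold_right: fold axis v@2; visible region now rows[0,4) x cols[2,4) = 4x2
Op 4 fold_down: fold axis h@2; visible region now rows[2,4) x cols[2,4) = 2x2
Op 5 cut(0, 0): punch at orig (2,2); cuts so far [(2, 2)]; region rows[2,4) x cols[2,4) = 2x2
Op 6 cut(1, 0): punch at orig (3,2); cuts so far [(2, 2), (3, 2)]; region rows[2,4) x cols[2,4) = 2x2
Unfold 1 (reflect across h@2): 4 holes -> [(0, 2), (1, 2), (2, 2), (3, 2)]
Unfold 2 (reflect across v@2): 8 holes -> [(0, 1), (0, 2), (1, 1), (1, 2), (2, 1), (2, 2), (3, 1), (3, 2)]
Unfold 3 (reflect across v@4): 16 holes -> [(0, 1), (0, 2), (0, 5), (0, 6), (1, 1), (1, 2), (1, 5), (1, 6), (2, 1), (2, 2), (2, 5), (2, 6), (3, 1), (3, 2), (3, 5), (3, 6)]
Unfold 4 (reflect across h@4): 32 holes -> [(0, 1), (0, 2), (0, 5), (0, 6), (1, 1), (1, 2), (1, 5), (1, 6), (2, 1), (2, 2), (2, 5), (2, 6), (3, 1), (3, 2), (3, 5), (3, 6), (4, 1), (4, 2), (4, 5), (4, 6), (5, 1), (5, 2), (5, 5), (5, 6), (6, 1), (6, 2), (6, 5), (6, 6), (7, 1), (7, 2), (7, 5), (7, 6)]
Holes: [(0, 1), (0, 2), (0, 5), (0, 6), (1, 1), (1, 2), (1, 5), (1, 6), (2, 1), (2, 2), (2, 5), (2, 6), (3, 1), (3, 2), (3, 5), (3, 6), (4, 1), (4, 2), (4, 5), (4, 6), (5, 1), (5, 2), (5, 5), (5, 6), (6, 1), (6, 2), (6, 5), (6, 6), (7, 1), (7, 2), (7, 5), (7, 6)]

Answer: no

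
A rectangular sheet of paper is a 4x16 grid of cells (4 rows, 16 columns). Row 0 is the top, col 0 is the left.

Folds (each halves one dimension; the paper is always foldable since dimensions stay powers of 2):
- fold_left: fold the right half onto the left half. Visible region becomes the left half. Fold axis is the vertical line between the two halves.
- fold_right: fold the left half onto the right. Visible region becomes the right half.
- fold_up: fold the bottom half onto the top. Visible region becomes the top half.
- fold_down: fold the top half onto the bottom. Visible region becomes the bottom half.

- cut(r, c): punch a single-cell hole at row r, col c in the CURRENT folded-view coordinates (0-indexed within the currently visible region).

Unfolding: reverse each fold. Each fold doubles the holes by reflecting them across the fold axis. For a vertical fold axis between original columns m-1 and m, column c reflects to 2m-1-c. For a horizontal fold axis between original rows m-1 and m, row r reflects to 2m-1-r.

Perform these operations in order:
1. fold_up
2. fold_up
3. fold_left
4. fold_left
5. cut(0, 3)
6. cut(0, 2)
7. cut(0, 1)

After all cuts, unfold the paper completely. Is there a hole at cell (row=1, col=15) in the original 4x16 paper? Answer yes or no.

Op 1 fold_up: fold axis h@2; visible region now rows[0,2) x cols[0,16) = 2x16
Op 2 fold_up: fold axis h@1; visible region now rows[0,1) x cols[0,16) = 1x16
Op 3 fold_left: fold axis v@8; visible region now rows[0,1) x cols[0,8) = 1x8
Op 4 fold_left: fold axis v@4; visible region now rows[0,1) x cols[0,4) = 1x4
Op 5 cut(0, 3): punch at orig (0,3); cuts so far [(0, 3)]; region rows[0,1) x cols[0,4) = 1x4
Op 6 cut(0, 2): punch at orig (0,2); cuts so far [(0, 2), (0, 3)]; region rows[0,1) x cols[0,4) = 1x4
Op 7 cut(0, 1): punch at orig (0,1); cuts so far [(0, 1), (0, 2), (0, 3)]; region rows[0,1) x cols[0,4) = 1x4
Unfold 1 (reflect across v@4): 6 holes -> [(0, 1), (0, 2), (0, 3), (0, 4), (0, 5), (0, 6)]
Unfold 2 (reflect across v@8): 12 holes -> [(0, 1), (0, 2), (0, 3), (0, 4), (0, 5), (0, 6), (0, 9), (0, 10), (0, 11), (0, 12), (0, 13), (0, 14)]
Unfold 3 (reflect across h@1): 24 holes -> [(0, 1), (0, 2), (0, 3), (0, 4), (0, 5), (0, 6), (0, 9), (0, 10), (0, 11), (0, 12), (0, 13), (0, 14), (1, 1), (1, 2), (1, 3), (1, 4), (1, 5), (1, 6), (1, 9), (1, 10), (1, 11), (1, 12), (1, 13), (1, 14)]
Unfold 4 (reflect across h@2): 48 holes -> [(0, 1), (0, 2), (0, 3), (0, 4), (0, 5), (0, 6), (0, 9), (0, 10), (0, 11), (0, 12), (0, 13), (0, 14), (1, 1), (1, 2), (1, 3), (1, 4), (1, 5), (1, 6), (1, 9), (1, 10), (1, 11), (1, 12), (1, 13), (1, 14), (2, 1), (2, 2), (2, 3), (2, 4), (2, 5), (2, 6), (2, 9), (2, 10), (2, 11), (2, 12), (2, 13), (2, 14), (3, 1), (3, 2), (3, 3), (3, 4), (3, 5), (3, 6), (3, 9), (3, 10), (3, 11), (3, 12), (3, 13), (3, 14)]
Holes: [(0, 1), (0, 2), (0, 3), (0, 4), (0, 5), (0, 6), (0, 9), (0, 10), (0, 11), (0, 12), (0, 13), (0, 14), (1, 1), (1, 2), (1, 3), (1, 4), (1, 5), (1, 6), (1, 9), (1, 10), (1, 11), (1, 12), (1, 13), (1, 14), (2, 1), (2, 2), (2, 3), (2, 4), (2, 5), (2, 6), (2, 9), (2, 10), (2, 11), (2, 12), (2, 13), (2, 14), (3, 1), (3, 2), (3, 3), (3, 4), (3, 5), (3, 6), (3, 9), (3, 10), (3, 11), (3, 12), (3, 13), (3, 14)]

Answer: no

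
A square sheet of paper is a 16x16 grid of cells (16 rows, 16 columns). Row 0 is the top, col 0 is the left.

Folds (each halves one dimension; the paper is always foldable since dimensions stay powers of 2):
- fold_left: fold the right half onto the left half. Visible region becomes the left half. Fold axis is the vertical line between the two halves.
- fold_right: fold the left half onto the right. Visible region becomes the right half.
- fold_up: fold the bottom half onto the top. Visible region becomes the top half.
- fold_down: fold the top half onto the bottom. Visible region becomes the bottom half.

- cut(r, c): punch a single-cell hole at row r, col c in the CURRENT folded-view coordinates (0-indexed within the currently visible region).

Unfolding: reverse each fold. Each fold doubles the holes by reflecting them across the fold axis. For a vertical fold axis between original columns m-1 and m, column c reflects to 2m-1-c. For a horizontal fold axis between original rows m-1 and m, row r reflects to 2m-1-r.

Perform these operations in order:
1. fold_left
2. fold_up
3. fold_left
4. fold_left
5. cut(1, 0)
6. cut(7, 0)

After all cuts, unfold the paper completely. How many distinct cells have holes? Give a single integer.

Answer: 32

Derivation:
Op 1 fold_left: fold axis v@8; visible region now rows[0,16) x cols[0,8) = 16x8
Op 2 fold_up: fold axis h@8; visible region now rows[0,8) x cols[0,8) = 8x8
Op 3 fold_left: fold axis v@4; visible region now rows[0,8) x cols[0,4) = 8x4
Op 4 fold_left: fold axis v@2; visible region now rows[0,8) x cols[0,2) = 8x2
Op 5 cut(1, 0): punch at orig (1,0); cuts so far [(1, 0)]; region rows[0,8) x cols[0,2) = 8x2
Op 6 cut(7, 0): punch at orig (7,0); cuts so far [(1, 0), (7, 0)]; region rows[0,8) x cols[0,2) = 8x2
Unfold 1 (reflect across v@2): 4 holes -> [(1, 0), (1, 3), (7, 0), (7, 3)]
Unfold 2 (reflect across v@4): 8 holes -> [(1, 0), (1, 3), (1, 4), (1, 7), (7, 0), (7, 3), (7, 4), (7, 7)]
Unfold 3 (reflect across h@8): 16 holes -> [(1, 0), (1, 3), (1, 4), (1, 7), (7, 0), (7, 3), (7, 4), (7, 7), (8, 0), (8, 3), (8, 4), (8, 7), (14, 0), (14, 3), (14, 4), (14, 7)]
Unfold 4 (reflect across v@8): 32 holes -> [(1, 0), (1, 3), (1, 4), (1, 7), (1, 8), (1, 11), (1, 12), (1, 15), (7, 0), (7, 3), (7, 4), (7, 7), (7, 8), (7, 11), (7, 12), (7, 15), (8, 0), (8, 3), (8, 4), (8, 7), (8, 8), (8, 11), (8, 12), (8, 15), (14, 0), (14, 3), (14, 4), (14, 7), (14, 8), (14, 11), (14, 12), (14, 15)]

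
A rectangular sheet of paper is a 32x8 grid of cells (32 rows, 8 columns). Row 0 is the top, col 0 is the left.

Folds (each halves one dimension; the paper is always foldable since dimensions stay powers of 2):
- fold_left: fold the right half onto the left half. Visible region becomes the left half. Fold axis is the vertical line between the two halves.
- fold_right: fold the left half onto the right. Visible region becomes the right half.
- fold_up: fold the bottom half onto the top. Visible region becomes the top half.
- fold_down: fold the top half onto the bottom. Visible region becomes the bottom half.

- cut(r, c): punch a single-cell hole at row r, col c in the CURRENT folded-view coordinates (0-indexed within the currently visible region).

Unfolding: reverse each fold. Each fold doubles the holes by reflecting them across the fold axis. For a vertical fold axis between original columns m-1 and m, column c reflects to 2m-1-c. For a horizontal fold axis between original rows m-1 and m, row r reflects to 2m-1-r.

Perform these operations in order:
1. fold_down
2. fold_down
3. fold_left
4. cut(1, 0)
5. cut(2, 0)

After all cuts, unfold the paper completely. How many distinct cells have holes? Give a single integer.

Op 1 fold_down: fold axis h@16; visible region now rows[16,32) x cols[0,8) = 16x8
Op 2 fold_down: fold axis h@24; visible region now rows[24,32) x cols[0,8) = 8x8
Op 3 fold_left: fold axis v@4; visible region now rows[24,32) x cols[0,4) = 8x4
Op 4 cut(1, 0): punch at orig (25,0); cuts so far [(25, 0)]; region rows[24,32) x cols[0,4) = 8x4
Op 5 cut(2, 0): punch at orig (26,0); cuts so far [(25, 0), (26, 0)]; region rows[24,32) x cols[0,4) = 8x4
Unfold 1 (reflect across v@4): 4 holes -> [(25, 0), (25, 7), (26, 0), (26, 7)]
Unfold 2 (reflect across h@24): 8 holes -> [(21, 0), (21, 7), (22, 0), (22, 7), (25, 0), (25, 7), (26, 0), (26, 7)]
Unfold 3 (reflect across h@16): 16 holes -> [(5, 0), (5, 7), (6, 0), (6, 7), (9, 0), (9, 7), (10, 0), (10, 7), (21, 0), (21, 7), (22, 0), (22, 7), (25, 0), (25, 7), (26, 0), (26, 7)]

Answer: 16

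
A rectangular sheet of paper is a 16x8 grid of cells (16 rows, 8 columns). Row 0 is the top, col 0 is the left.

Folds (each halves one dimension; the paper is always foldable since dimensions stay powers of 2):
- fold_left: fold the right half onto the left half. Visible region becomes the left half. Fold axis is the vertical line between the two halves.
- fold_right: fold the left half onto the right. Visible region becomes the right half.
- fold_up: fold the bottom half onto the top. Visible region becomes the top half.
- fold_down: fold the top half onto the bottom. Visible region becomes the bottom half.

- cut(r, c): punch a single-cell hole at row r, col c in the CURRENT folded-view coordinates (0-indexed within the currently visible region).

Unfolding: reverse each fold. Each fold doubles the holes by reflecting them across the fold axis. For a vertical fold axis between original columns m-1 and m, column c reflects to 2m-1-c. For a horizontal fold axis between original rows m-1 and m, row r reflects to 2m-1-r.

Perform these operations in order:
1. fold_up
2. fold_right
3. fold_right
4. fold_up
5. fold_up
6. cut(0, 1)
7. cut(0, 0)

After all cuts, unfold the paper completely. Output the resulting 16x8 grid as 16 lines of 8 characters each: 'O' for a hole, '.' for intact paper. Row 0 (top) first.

Answer: OOOOOOOO
........
........
OOOOOOOO
OOOOOOOO
........
........
OOOOOOOO
OOOOOOOO
........
........
OOOOOOOO
OOOOOOOO
........
........
OOOOOOOO

Derivation:
Op 1 fold_up: fold axis h@8; visible region now rows[0,8) x cols[0,8) = 8x8
Op 2 fold_right: fold axis v@4; visible region now rows[0,8) x cols[4,8) = 8x4
Op 3 fold_right: fold axis v@6; visible region now rows[0,8) x cols[6,8) = 8x2
Op 4 fold_up: fold axis h@4; visible region now rows[0,4) x cols[6,8) = 4x2
Op 5 fold_up: fold axis h@2; visible region now rows[0,2) x cols[6,8) = 2x2
Op 6 cut(0, 1): punch at orig (0,7); cuts so far [(0, 7)]; region rows[0,2) x cols[6,8) = 2x2
Op 7 cut(0, 0): punch at orig (0,6); cuts so far [(0, 6), (0, 7)]; region rows[0,2) x cols[6,8) = 2x2
Unfold 1 (reflect across h@2): 4 holes -> [(0, 6), (0, 7), (3, 6), (3, 7)]
Unfold 2 (reflect across h@4): 8 holes -> [(0, 6), (0, 7), (3, 6), (3, 7), (4, 6), (4, 7), (7, 6), (7, 7)]
Unfold 3 (reflect across v@6): 16 holes -> [(0, 4), (0, 5), (0, 6), (0, 7), (3, 4), (3, 5), (3, 6), (3, 7), (4, 4), (4, 5), (4, 6), (4, 7), (7, 4), (7, 5), (7, 6), (7, 7)]
Unfold 4 (reflect across v@4): 32 holes -> [(0, 0), (0, 1), (0, 2), (0, 3), (0, 4), (0, 5), (0, 6), (0, 7), (3, 0), (3, 1), (3, 2), (3, 3), (3, 4), (3, 5), (3, 6), (3, 7), (4, 0), (4, 1), (4, 2), (4, 3), (4, 4), (4, 5), (4, 6), (4, 7), (7, 0), (7, 1), (7, 2), (7, 3), (7, 4), (7, 5), (7, 6), (7, 7)]
Unfold 5 (reflect across h@8): 64 holes -> [(0, 0), (0, 1), (0, 2), (0, 3), (0, 4), (0, 5), (0, 6), (0, 7), (3, 0), (3, 1), (3, 2), (3, 3), (3, 4), (3, 5), (3, 6), (3, 7), (4, 0), (4, 1), (4, 2), (4, 3), (4, 4), (4, 5), (4, 6), (4, 7), (7, 0), (7, 1), (7, 2), (7, 3), (7, 4), (7, 5), (7, 6), (7, 7), (8, 0), (8, 1), (8, 2), (8, 3), (8, 4), (8, 5), (8, 6), (8, 7), (11, 0), (11, 1), (11, 2), (11, 3), (11, 4), (11, 5), (11, 6), (11, 7), (12, 0), (12, 1), (12, 2), (12, 3), (12, 4), (12, 5), (12, 6), (12, 7), (15, 0), (15, 1), (15, 2), (15, 3), (15, 4), (15, 5), (15, 6), (15, 7)]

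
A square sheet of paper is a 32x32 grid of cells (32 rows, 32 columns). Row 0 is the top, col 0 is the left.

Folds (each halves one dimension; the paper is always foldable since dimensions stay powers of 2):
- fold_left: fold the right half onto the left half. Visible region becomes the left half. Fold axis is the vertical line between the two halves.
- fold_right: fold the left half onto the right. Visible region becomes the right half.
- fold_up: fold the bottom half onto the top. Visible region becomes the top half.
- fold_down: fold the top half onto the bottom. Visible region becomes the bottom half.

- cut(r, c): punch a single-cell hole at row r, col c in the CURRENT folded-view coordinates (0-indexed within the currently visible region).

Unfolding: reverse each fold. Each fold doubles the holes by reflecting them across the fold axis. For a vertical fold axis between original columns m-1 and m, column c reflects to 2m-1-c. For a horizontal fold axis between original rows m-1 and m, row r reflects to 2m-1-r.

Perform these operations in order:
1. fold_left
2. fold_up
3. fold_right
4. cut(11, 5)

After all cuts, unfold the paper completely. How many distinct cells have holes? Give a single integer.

Answer: 8

Derivation:
Op 1 fold_left: fold axis v@16; visible region now rows[0,32) x cols[0,16) = 32x16
Op 2 fold_up: fold axis h@16; visible region now rows[0,16) x cols[0,16) = 16x16
Op 3 fold_right: fold axis v@8; visible region now rows[0,16) x cols[8,16) = 16x8
Op 4 cut(11, 5): punch at orig (11,13); cuts so far [(11, 13)]; region rows[0,16) x cols[8,16) = 16x8
Unfold 1 (reflect across v@8): 2 holes -> [(11, 2), (11, 13)]
Unfold 2 (reflect across h@16): 4 holes -> [(11, 2), (11, 13), (20, 2), (20, 13)]
Unfold 3 (reflect across v@16): 8 holes -> [(11, 2), (11, 13), (11, 18), (11, 29), (20, 2), (20, 13), (20, 18), (20, 29)]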